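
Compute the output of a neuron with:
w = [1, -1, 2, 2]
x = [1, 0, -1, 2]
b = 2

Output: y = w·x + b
y = 5

y = (1)(1) + (-1)(0) + (2)(-1) + (2)(2) + 2 = 5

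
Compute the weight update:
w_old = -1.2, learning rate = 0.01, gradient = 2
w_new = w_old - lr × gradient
w_new = -1.22

w_new = w - η·∂L/∂w = -1.2 - 0.01×(2) = -1.2 - (0.02) = -1.22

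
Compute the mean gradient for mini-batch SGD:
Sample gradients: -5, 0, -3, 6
Average gradient = -0.5

Average = (1/4)(-5 + 0 + -3 + 6) = -2/4 = -0.5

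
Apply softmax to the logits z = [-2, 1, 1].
p = [0.0243, 0.4879, 0.4879]

exp(z) = [0.1353, 2.718, 2.718]
Sum = 5.572
p = [0.0243, 0.4879, 0.4879]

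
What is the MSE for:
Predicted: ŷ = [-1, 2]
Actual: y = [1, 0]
MSE = 4

MSE = (1/2)((-1-1)² + (2-0)²) = (1/2)(4 + 4) = 4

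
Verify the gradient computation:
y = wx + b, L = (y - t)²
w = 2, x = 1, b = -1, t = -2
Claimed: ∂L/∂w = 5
Incorrect

y = (2)(1) + -1 = 1
∂L/∂y = 2(y - t) = 2(1 - -2) = 6
∂y/∂w = x = 1
∂L/∂w = 6 × 1 = 6

Claimed value: 5
Incorrect: The correct gradient is 6.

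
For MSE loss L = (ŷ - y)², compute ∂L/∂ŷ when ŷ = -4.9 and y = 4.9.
∂L/∂ŷ = -19.6

∂L/∂ŷ = 2(ŷ - y) = 2(-4.9 - 4.9) = 2(-9.8) = -19.6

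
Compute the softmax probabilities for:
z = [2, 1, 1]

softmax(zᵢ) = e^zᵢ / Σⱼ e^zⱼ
p = [0.5761, 0.2119, 0.2119]

exp(z) = [7.389, 2.718, 2.718]
Sum = 12.83
p = [0.5761, 0.2119, 0.2119]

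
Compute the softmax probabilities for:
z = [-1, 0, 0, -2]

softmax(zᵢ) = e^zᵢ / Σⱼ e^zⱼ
p = [0.147, 0.3995, 0.3995, 0.0541]

exp(z) = [0.3679, 1, 1, 0.1353]
Sum = 2.503
p = [0.147, 0.3995, 0.3995, 0.0541]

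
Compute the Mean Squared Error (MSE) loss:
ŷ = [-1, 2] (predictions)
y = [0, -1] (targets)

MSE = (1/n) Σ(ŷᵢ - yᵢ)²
MSE = 5

MSE = (1/2)((-1-0)² + (2--1)²) = (1/2)(1 + 9) = 5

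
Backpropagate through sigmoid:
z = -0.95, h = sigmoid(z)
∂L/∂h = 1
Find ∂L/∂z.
∂L/∂z = 0.2011

σ(-0.95) = 0.2789
σ'(-0.95) = σ(-0.95)(1 - σ(-0.95)) = 0.2789 × 0.7211 = 0.2011
∂L/∂z = ∂L/∂h · σ'(z) = 1 × 0.2011 = 0.2011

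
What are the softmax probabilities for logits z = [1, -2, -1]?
p = [0.8438, 0.042, 0.1142]

exp(z) = [2.718, 0.1353, 0.3679]
Sum = 3.221
p = [0.8438, 0.042, 0.1142]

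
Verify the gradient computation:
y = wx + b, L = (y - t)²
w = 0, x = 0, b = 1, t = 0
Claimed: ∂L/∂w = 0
Correct

y = (0)(0) + 1 = 1
∂L/∂y = 2(y - t) = 2(1 - 0) = 2
∂y/∂w = x = 0
∂L/∂w = 2 × 0 = 0

Claimed value: 0
Correct: The correct gradient is 0.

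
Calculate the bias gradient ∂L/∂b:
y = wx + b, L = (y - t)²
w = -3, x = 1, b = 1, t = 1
∂L/∂b = -6

y = wx + b = (-3)(1) + 1 = -2
∂L/∂y = 2(y - t) = 2(-2 - 1) = -6
∂y/∂b = 1
∂L/∂b = ∂L/∂y · ∂y/∂b = -6 × 1 = -6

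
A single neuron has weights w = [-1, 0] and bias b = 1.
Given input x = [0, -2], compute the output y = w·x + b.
y = 1

y = (-1)(0) + (0)(-2) + 1 = 1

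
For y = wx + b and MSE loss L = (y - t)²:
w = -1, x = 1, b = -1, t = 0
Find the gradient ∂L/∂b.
∂L/∂b = -4

y = wx + b = (-1)(1) + -1 = -2
∂L/∂y = 2(y - t) = 2(-2 - 0) = -4
∂y/∂b = 1
∂L/∂b = ∂L/∂y · ∂y/∂b = -4 × 1 = -4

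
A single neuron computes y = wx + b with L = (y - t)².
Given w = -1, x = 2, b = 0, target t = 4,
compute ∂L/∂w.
∂L/∂w = -24

y = wx + b = (-1)(2) + 0 = -2
∂L/∂y = 2(y - t) = 2(-2 - 4) = -12
∂y/∂w = x = 2
∂L/∂w = ∂L/∂y · ∂y/∂w = -12 × 2 = -24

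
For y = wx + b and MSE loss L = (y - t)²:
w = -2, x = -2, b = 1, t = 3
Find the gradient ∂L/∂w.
∂L/∂w = -8

y = wx + b = (-2)(-2) + 1 = 5
∂L/∂y = 2(y - t) = 2(5 - 3) = 4
∂y/∂w = x = -2
∂L/∂w = ∂L/∂y · ∂y/∂w = 4 × -2 = -8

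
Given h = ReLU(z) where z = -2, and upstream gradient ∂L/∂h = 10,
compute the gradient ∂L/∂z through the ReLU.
∂L/∂z = 0

h = ReLU(-2) = 0
Since z < 0: ∂h/∂z = 0
∂L/∂z = ∂L/∂h · ∂h/∂z = 10 × 0 = 0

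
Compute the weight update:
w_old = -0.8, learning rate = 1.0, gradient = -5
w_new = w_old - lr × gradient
w_new = 4.2

w_new = w - η·∂L/∂w = -0.8 - 1.0×(-5) = -0.8 - (-5) = 4.2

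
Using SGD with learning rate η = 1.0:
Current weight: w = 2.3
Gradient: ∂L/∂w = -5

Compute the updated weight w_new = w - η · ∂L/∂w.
w_new = 7.3

w_new = w - η·∂L/∂w = 2.3 - 1.0×(-5) = 2.3 - (-5) = 7.3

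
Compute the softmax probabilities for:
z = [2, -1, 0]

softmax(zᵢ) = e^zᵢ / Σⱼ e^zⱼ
p = [0.8438, 0.042, 0.1142]

exp(z) = [7.389, 0.3679, 1]
Sum = 8.757
p = [0.8438, 0.042, 0.1142]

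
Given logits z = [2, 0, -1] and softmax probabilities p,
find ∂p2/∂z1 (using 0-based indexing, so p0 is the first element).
∂p2/∂z1 = -0.004797

p = softmax(z) = [0.8438, 0.1142, 0.04201]
p2 = 0.04201, p1 = 0.1142

∂p2/∂z1 = -p2 × p1 = -0.04201 × 0.1142 = -0.004797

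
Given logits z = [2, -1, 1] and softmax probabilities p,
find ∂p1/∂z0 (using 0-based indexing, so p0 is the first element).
∂p1/∂z0 = -0.02477

p = softmax(z) = [0.7054, 0.03512, 0.2595]
p1 = 0.03512, p0 = 0.7054

∂p1/∂z0 = -p1 × p0 = -0.03512 × 0.7054 = -0.02477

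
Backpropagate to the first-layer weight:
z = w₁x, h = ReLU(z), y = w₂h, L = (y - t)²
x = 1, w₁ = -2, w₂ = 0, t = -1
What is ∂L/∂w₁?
∂L/∂w₁ = 0

Forward pass:
z = w₁x = -2×1 = -2
h = ReLU(-2) = 0
y = w₂h = 0×0 = 0

Backward pass:
∂L/∂y = 2(y - t) = 2(0 - -1) = 2
∂y/∂h = w₂ = 0
∂h/∂z = 0 (ReLU derivative)
∂z/∂w₁ = x = 1

∂L/∂w₁ = 2 × 0 × 0 × 1 = 0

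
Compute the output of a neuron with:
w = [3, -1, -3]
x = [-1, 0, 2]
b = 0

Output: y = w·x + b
y = -9

y = (3)(-1) + (-1)(0) + (-3)(2) + 0 = -9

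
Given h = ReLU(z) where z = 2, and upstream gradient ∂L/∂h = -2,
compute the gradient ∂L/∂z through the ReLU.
∂L/∂z = -2

h = ReLU(2) = 2
Since z > 0: ∂h/∂z = 1
∂L/∂z = ∂L/∂h · ∂h/∂z = -2 × 1 = -2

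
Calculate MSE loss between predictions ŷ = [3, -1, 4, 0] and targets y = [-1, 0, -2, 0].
MSE = 13.25

MSE = (1/4)((3--1)² + (-1-0)² + (4--2)² + (0-0)²) = (1/4)(16 + 1 + 36 + 0) = 13.25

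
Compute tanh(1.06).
0.7857

tanh(1.06) = (e^(1.06) - e^(-1.06))/(e^(1.06) + e^(-1.06)) = 0.7857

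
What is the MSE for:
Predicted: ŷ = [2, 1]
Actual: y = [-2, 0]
MSE = 8.5

MSE = (1/2)((2--2)² + (1-0)²) = (1/2)(16 + 1) = 8.5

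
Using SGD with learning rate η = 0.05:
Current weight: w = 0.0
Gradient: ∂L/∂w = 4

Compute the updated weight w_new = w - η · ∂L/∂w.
w_new = -0.2

w_new = w - η·∂L/∂w = 0.0 - 0.05×(4) = 0.0 - (0.2) = -0.2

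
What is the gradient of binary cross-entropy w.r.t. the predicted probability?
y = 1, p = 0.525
∂L/∂p = -1.905

∂L/∂p = -y/p + (1-y)/(1-p) = -1/0.525 + 0 = -1.905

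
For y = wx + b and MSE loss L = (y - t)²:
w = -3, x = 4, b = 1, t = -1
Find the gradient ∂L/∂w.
∂L/∂w = -80

y = wx + b = (-3)(4) + 1 = -11
∂L/∂y = 2(y - t) = 2(-11 - -1) = -20
∂y/∂w = x = 4
∂L/∂w = ∂L/∂y · ∂y/∂w = -20 × 4 = -80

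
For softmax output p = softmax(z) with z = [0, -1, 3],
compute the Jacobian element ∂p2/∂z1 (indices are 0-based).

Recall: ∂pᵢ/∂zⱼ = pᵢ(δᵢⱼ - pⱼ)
∂p2/∂z1 = -0.01605

p = softmax(z) = [0.04661, 0.01715, 0.9362]
p2 = 0.9362, p1 = 0.01715

∂p2/∂z1 = -p2 × p1 = -0.9362 × 0.01715 = -0.01605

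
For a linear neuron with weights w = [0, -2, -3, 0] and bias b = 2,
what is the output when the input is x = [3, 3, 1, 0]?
y = -7

y = (0)(3) + (-2)(3) + (-3)(1) + (0)(0) + 2 = -7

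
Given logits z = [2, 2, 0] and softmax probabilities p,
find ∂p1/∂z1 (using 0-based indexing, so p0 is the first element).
∂p1/∂z1 = 0.249

p = softmax(z) = [0.4683, 0.4683, 0.06338]
p1 = 0.4683

∂p1/∂z1 = p1(1 - p1) = 0.4683 × (1 - 0.4683) = 0.249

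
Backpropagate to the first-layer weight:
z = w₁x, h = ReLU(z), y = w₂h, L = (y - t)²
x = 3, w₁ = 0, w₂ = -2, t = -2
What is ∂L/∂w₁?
∂L/∂w₁ = 0

Forward pass:
z = w₁x = 0×3 = 0
h = ReLU(0) = 0
y = w₂h = -2×0 = 0

Backward pass:
∂L/∂y = 2(y - t) = 2(0 - -2) = 4
∂y/∂h = w₂ = -2
∂h/∂z = 0 (ReLU derivative)
∂z/∂w₁ = x = 3

∂L/∂w₁ = 4 × -2 × 0 × 3 = 0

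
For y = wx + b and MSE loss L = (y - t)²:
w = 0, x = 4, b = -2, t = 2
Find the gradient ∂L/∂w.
∂L/∂w = -32

y = wx + b = (0)(4) + -2 = -2
∂L/∂y = 2(y - t) = 2(-2 - 2) = -8
∂y/∂w = x = 4
∂L/∂w = ∂L/∂y · ∂y/∂w = -8 × 4 = -32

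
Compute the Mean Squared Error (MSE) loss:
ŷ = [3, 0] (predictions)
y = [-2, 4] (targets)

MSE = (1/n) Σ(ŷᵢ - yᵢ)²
MSE = 20.5

MSE = (1/2)((3--2)² + (0-4)²) = (1/2)(25 + 16) = 20.5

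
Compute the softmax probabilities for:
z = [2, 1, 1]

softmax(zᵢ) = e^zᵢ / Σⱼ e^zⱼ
p = [0.5761, 0.2119, 0.2119]

exp(z) = [7.389, 2.718, 2.718]
Sum = 12.83
p = [0.5761, 0.2119, 0.2119]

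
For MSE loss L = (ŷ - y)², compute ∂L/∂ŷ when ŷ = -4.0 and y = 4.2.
∂L/∂ŷ = -16.4

∂L/∂ŷ = 2(ŷ - y) = 2(-4.0 - 4.2) = 2(-8.2) = -16.4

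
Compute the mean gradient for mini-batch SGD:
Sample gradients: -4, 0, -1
Average gradient = -1.667

Average = (1/3)(-4 + 0 + -1) = -5/3 = -1.667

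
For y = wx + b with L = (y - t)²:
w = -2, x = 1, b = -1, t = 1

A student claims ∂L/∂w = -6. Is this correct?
Incorrect

y = (-2)(1) + -1 = -3
∂L/∂y = 2(y - t) = 2(-3 - 1) = -8
∂y/∂w = x = 1
∂L/∂w = -8 × 1 = -8

Claimed value: -6
Incorrect: The correct gradient is -8.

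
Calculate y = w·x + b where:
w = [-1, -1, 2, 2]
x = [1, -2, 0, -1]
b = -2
y = -3

y = (-1)(1) + (-1)(-2) + (2)(0) + (2)(-1) + -2 = -3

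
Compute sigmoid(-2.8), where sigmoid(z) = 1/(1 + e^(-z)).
0.05732

sigmoid(-2.8) = 1/(1 + e^(2.8)) = 1/(1 + 16.44) = 0.05732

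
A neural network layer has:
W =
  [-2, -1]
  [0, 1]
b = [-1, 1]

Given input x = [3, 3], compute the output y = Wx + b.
y = [-10, 4]

Wx = [-2×3 + -1×3, 0×3 + 1×3]
   = [-9, 3]
y = Wx + b = [-9 + -1, 3 + 1] = [-10, 4]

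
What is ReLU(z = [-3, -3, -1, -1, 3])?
h = [0, 0, 0, 0, 3]

ReLU applied element-wise: max(0,-3)=0, max(0,-3)=0, max(0,-1)=0, max(0,-1)=0, max(0,3)=3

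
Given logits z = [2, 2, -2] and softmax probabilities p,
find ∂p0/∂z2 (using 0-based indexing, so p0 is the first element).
∂p0/∂z2 = -0.004496

p = softmax(z) = [0.4955, 0.4955, 0.009075]
p0 = 0.4955, p2 = 0.009075

∂p0/∂z2 = -p0 × p2 = -0.4955 × 0.009075 = -0.004496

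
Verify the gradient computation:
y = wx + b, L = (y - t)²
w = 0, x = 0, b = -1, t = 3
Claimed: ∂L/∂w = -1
Incorrect

y = (0)(0) + -1 = -1
∂L/∂y = 2(y - t) = 2(-1 - 3) = -8
∂y/∂w = x = 0
∂L/∂w = -8 × 0 = 0

Claimed value: -1
Incorrect: The correct gradient is 0.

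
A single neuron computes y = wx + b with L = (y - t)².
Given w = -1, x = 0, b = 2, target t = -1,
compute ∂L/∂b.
∂L/∂b = 6

y = wx + b = (-1)(0) + 2 = 2
∂L/∂y = 2(y - t) = 2(2 - -1) = 6
∂y/∂b = 1
∂L/∂b = ∂L/∂y · ∂y/∂b = 6 × 1 = 6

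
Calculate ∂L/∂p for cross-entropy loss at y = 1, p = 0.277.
∂L/∂p = -3.61

∂L/∂p = -y/p + (1-y)/(1-p) = -1/0.277 + 0 = -3.61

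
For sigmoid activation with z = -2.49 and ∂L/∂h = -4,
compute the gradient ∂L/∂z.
∂L/∂z = -0.2828

σ(-2.49) = 0.07656
σ'(-2.49) = σ(-2.49)(1 - σ(-2.49)) = 0.07656 × 0.9234 = 0.0707
∂L/∂z = ∂L/∂h · σ'(z) = -4 × 0.0707 = -0.2828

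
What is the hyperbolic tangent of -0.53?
-0.4854

tanh(-0.53) = (e^(-0.53) - e^(0.53))/(e^(-0.53) + e^(0.53)) = -0.4854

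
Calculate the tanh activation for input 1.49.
0.9033

tanh(1.49) = (e^(1.49) - e^(-1.49))/(e^(1.49) + e^(-1.49)) = 0.9033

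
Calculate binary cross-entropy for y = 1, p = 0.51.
L = 0.6733

L = -1·log(0.51) - 0·log(0.49) = -log(0.51) = 0.6733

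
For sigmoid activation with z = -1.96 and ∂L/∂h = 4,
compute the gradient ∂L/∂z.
∂L/∂z = 0.4329

σ(-1.96) = 0.1235
σ'(-1.96) = σ(-1.96)(1 - σ(-1.96)) = 0.1235 × 0.8765 = 0.1082
∂L/∂z = ∂L/∂h · σ'(z) = 4 × 0.1082 = 0.4329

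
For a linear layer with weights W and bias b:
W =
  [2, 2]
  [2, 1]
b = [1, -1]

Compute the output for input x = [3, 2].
y = [11, 7]

Wx = [2×3 + 2×2, 2×3 + 1×2]
   = [10, 8]
y = Wx + b = [10 + 1, 8 + -1] = [11, 7]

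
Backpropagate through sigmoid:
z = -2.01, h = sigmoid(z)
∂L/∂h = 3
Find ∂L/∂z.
∂L/∂z = 0.3126

σ(-2.01) = 0.1182
σ'(-2.01) = σ(-2.01)(1 - σ(-2.01)) = 0.1182 × 0.8818 = 0.1042
∂L/∂z = ∂L/∂h · σ'(z) = 3 × 0.1042 = 0.3126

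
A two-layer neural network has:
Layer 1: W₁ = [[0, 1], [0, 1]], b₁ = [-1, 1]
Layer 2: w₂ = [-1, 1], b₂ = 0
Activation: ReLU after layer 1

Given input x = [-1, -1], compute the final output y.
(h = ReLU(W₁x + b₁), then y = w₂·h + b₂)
y = 0

Layer 1 pre-activation: z₁ = [-2, 0]
After ReLU: h = [0, 0]
Layer 2 output: y = -1×0 + 1×0 + 0 = 0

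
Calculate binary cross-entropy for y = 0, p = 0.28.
L = 0.3285

L = -0·log(0.28) - 1·log(0.72) = -log(0.72) = 0.3285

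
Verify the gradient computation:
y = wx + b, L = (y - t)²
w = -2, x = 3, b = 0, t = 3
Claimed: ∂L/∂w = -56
Incorrect

y = (-2)(3) + 0 = -6
∂L/∂y = 2(y - t) = 2(-6 - 3) = -18
∂y/∂w = x = 3
∂L/∂w = -18 × 3 = -54

Claimed value: -56
Incorrect: The correct gradient is -54.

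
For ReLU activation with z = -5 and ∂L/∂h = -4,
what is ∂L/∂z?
∂L/∂z = 0

h = ReLU(-5) = 0
Since z < 0: ∂h/∂z = 0
∂L/∂z = ∂L/∂h · ∂h/∂z = -4 × 0 = 0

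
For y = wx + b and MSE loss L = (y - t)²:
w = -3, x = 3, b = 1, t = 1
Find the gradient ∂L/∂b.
∂L/∂b = -18

y = wx + b = (-3)(3) + 1 = -8
∂L/∂y = 2(y - t) = 2(-8 - 1) = -18
∂y/∂b = 1
∂L/∂b = ∂L/∂y · ∂y/∂b = -18 × 1 = -18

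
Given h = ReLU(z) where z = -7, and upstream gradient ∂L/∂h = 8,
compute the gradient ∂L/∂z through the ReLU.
∂L/∂z = 0

h = ReLU(-7) = 0
Since z < 0: ∂h/∂z = 0
∂L/∂z = ∂L/∂h · ∂h/∂z = 8 × 0 = 0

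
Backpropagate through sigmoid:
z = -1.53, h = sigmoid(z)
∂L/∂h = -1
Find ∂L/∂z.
∂L/∂z = -0.1463

σ(-1.53) = 0.178
σ'(-1.53) = σ(-1.53)(1 - σ(-1.53)) = 0.178 × 0.822 = 0.1463
∂L/∂z = ∂L/∂h · σ'(z) = -1 × 0.1463 = -0.1463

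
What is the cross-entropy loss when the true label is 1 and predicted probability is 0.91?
L = 0.09431

L = -1·log(0.91) - 0·log(0.09) = -log(0.91) = 0.09431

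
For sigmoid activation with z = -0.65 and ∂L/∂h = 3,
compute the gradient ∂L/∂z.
∂L/∂z = 0.676

σ(-0.65) = 0.343
σ'(-0.65) = σ(-0.65)(1 - σ(-0.65)) = 0.343 × 0.657 = 0.2253
∂L/∂z = ∂L/∂h · σ'(z) = 3 × 0.2253 = 0.676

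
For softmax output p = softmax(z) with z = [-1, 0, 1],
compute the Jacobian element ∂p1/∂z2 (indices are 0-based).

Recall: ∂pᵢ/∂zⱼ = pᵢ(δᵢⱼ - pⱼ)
∂p1/∂z2 = -0.1628

p = softmax(z) = [0.09003, 0.2447, 0.6652]
p1 = 0.2447, p2 = 0.6652

∂p1/∂z2 = -p1 × p2 = -0.2447 × 0.6652 = -0.1628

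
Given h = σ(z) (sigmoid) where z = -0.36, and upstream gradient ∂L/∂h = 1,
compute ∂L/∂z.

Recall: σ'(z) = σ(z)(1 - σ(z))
∂L/∂z = 0.2421

σ(-0.36) = 0.411
σ'(-0.36) = σ(-0.36)(1 - σ(-0.36)) = 0.411 × 0.589 = 0.2421
∂L/∂z = ∂L/∂h · σ'(z) = 1 × 0.2421 = 0.2421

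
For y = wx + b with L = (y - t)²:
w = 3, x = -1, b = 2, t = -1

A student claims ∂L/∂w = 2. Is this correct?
Incorrect

y = (3)(-1) + 2 = -1
∂L/∂y = 2(y - t) = 2(-1 - -1) = 0
∂y/∂w = x = -1
∂L/∂w = 0 × -1 = 0

Claimed value: 2
Incorrect: The correct gradient is 0.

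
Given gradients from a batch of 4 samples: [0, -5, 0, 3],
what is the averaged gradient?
Average gradient = -0.5

Average = (1/4)(0 + -5 + 0 + 3) = -2/4 = -0.5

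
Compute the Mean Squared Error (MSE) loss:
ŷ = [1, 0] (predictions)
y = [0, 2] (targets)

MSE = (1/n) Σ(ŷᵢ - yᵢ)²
MSE = 2.5

MSE = (1/2)((1-0)² + (0-2)²) = (1/2)(1 + 4) = 2.5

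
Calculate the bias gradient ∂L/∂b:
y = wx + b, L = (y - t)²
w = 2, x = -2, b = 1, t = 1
∂L/∂b = -8

y = wx + b = (2)(-2) + 1 = -3
∂L/∂y = 2(y - t) = 2(-3 - 1) = -8
∂y/∂b = 1
∂L/∂b = ∂L/∂y · ∂y/∂b = -8 × 1 = -8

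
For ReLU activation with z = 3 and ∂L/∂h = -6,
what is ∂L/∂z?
∂L/∂z = -6

h = ReLU(3) = 3
Since z > 0: ∂h/∂z = 1
∂L/∂z = ∂L/∂h · ∂h/∂z = -6 × 1 = -6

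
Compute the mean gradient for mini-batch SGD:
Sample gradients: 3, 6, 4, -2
Average gradient = 2.75

Average = (1/4)(3 + 6 + 4 + -2) = 11/4 = 2.75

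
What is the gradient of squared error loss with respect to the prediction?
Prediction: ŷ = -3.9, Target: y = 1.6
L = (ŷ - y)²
∂L/∂ŷ = -11.0

∂L/∂ŷ = 2(ŷ - y) = 2(-3.9 - 1.6) = 2(-5.5) = -11.0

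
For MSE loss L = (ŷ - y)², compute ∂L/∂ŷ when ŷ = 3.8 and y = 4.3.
∂L/∂ŷ = -1.0

∂L/∂ŷ = 2(ŷ - y) = 2(3.8 - 4.3) = 2(-0.5) = -1.0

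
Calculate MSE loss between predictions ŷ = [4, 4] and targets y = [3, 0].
MSE = 8.5

MSE = (1/2)((4-3)² + (4-0)²) = (1/2)(1 + 16) = 8.5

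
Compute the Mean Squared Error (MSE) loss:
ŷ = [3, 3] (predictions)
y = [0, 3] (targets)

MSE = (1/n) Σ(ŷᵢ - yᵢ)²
MSE = 4.5

MSE = (1/2)((3-0)² + (3-3)²) = (1/2)(9 + 0) = 4.5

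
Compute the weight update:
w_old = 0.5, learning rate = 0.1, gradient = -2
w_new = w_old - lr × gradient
w_new = 0.7

w_new = w - η·∂L/∂w = 0.5 - 0.1×(-2) = 0.5 - (-0.2) = 0.7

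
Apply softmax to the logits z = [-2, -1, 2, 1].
p = [0.0128, 0.0347, 0.6964, 0.2562]

exp(z) = [0.1353, 0.3679, 7.389, 2.718]
Sum = 10.61
p = [0.0128, 0.0347, 0.6964, 0.2562]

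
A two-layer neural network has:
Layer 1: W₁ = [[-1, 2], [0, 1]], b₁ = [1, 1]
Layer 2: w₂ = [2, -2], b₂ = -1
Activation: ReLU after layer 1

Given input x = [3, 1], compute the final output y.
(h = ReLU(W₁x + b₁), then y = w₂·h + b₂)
y = -5

Layer 1 pre-activation: z₁ = [0, 2]
After ReLU: h = [0, 2]
Layer 2 output: y = 2×0 + -2×2 + -1 = -5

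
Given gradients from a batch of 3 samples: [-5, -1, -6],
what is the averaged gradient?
Average gradient = -4

Average = (1/3)(-5 + -1 + -6) = -12/3 = -4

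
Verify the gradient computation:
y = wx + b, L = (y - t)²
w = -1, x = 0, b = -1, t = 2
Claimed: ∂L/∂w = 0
Correct

y = (-1)(0) + -1 = -1
∂L/∂y = 2(y - t) = 2(-1 - 2) = -6
∂y/∂w = x = 0
∂L/∂w = -6 × 0 = 0

Claimed value: 0
Correct: The correct gradient is 0.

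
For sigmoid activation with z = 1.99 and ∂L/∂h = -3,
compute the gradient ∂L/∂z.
∂L/∂z = -0.3174

σ(1.99) = 0.8797
σ'(1.99) = σ(1.99)(1 - σ(1.99)) = 0.8797 × 0.1203 = 0.1058
∂L/∂z = ∂L/∂h · σ'(z) = -3 × 0.1058 = -0.3174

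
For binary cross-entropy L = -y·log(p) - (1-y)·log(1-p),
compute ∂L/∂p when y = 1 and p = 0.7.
∂L/∂p = -1.429

∂L/∂p = -y/p + (1-y)/(1-p) = -1/0.7 + 0 = -1.429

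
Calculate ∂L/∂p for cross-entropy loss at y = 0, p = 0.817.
∂L/∂p = 5.464

∂L/∂p = -y/p + (1-y)/(1-p) = 0 + 1/0.183 = 5.464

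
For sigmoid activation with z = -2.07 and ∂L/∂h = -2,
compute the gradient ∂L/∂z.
∂L/∂z = -0.199

σ(-2.07) = 0.112
σ'(-2.07) = σ(-2.07)(1 - σ(-2.07)) = 0.112 × 0.888 = 0.09949
∂L/∂z = ∂L/∂h · σ'(z) = -2 × 0.09949 = -0.199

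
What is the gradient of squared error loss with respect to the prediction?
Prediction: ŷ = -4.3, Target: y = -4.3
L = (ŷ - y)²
∂L/∂ŷ = 0.0

∂L/∂ŷ = 2(ŷ - y) = 2(-4.3 - -4.3) = 2(0.0) = 0.0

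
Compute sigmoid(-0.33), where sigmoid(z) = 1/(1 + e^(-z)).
0.4182

sigmoid(-0.33) = 1/(1 + e^(0.33)) = 1/(1 + 1.391) = 0.4182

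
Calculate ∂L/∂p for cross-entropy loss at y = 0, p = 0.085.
∂L/∂p = 1.093

∂L/∂p = -y/p + (1-y)/(1-p) = 0 + 1/0.915 = 1.093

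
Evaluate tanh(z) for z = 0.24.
0.2355

tanh(0.24) = (e^(0.24) - e^(-0.24))/(e^(0.24) + e^(-0.24)) = 0.2355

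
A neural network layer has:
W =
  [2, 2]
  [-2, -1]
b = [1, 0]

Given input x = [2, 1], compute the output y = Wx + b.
y = [7, -5]

Wx = [2×2 + 2×1, -2×2 + -1×1]
   = [6, -5]
y = Wx + b = [6 + 1, -5 + 0] = [7, -5]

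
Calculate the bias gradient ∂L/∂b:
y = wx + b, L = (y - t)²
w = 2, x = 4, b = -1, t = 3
∂L/∂b = 8

y = wx + b = (2)(4) + -1 = 7
∂L/∂y = 2(y - t) = 2(7 - 3) = 8
∂y/∂b = 1
∂L/∂b = ∂L/∂y · ∂y/∂b = 8 × 1 = 8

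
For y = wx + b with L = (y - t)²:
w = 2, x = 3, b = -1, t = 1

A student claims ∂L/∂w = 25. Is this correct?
Incorrect

y = (2)(3) + -1 = 5
∂L/∂y = 2(y - t) = 2(5 - 1) = 8
∂y/∂w = x = 3
∂L/∂w = 8 × 3 = 24

Claimed value: 25
Incorrect: The correct gradient is 24.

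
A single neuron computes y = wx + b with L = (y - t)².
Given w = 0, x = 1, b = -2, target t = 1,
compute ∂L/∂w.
∂L/∂w = -6

y = wx + b = (0)(1) + -2 = -2
∂L/∂y = 2(y - t) = 2(-2 - 1) = -6
∂y/∂w = x = 1
∂L/∂w = ∂L/∂y · ∂y/∂w = -6 × 1 = -6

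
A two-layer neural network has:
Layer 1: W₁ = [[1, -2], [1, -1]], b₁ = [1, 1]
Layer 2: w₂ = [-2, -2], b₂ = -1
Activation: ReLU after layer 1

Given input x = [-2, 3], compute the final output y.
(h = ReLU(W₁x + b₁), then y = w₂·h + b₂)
y = -1

Layer 1 pre-activation: z₁ = [-7, -4]
After ReLU: h = [0, 0]
Layer 2 output: y = -2×0 + -2×0 + -1 = -1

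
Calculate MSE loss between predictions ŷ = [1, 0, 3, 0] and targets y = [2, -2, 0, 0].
MSE = 3.5

MSE = (1/4)((1-2)² + (0--2)² + (3-0)² + (0-0)²) = (1/4)(1 + 4 + 9 + 0) = 3.5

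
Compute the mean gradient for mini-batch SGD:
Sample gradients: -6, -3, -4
Average gradient = -4.333

Average = (1/3)(-6 + -3 + -4) = -13/3 = -4.333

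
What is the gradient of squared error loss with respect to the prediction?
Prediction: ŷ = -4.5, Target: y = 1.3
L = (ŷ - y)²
∂L/∂ŷ = -11.6

∂L/∂ŷ = 2(ŷ - y) = 2(-4.5 - 1.3) = 2(-5.8) = -11.6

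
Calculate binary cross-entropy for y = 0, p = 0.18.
L = 0.1985

L = -0·log(0.18) - 1·log(0.82) = -log(0.82) = 0.1985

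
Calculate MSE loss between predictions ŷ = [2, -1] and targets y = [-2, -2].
MSE = 8.5

MSE = (1/2)((2--2)² + (-1--2)²) = (1/2)(16 + 1) = 8.5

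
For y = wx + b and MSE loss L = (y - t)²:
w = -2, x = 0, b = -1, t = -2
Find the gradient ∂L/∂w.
∂L/∂w = 0

y = wx + b = (-2)(0) + -1 = -1
∂L/∂y = 2(y - t) = 2(-1 - -2) = 2
∂y/∂w = x = 0
∂L/∂w = ∂L/∂y · ∂y/∂w = 2 × 0 = 0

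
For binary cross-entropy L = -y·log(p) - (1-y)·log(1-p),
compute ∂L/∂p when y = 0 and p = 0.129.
∂L/∂p = 1.148

∂L/∂p = -y/p + (1-y)/(1-p) = 0 + 1/0.871 = 1.148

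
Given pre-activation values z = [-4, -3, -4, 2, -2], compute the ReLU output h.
h = [0, 0, 0, 2, 0]

ReLU applied element-wise: max(0,-4)=0, max(0,-3)=0, max(0,-4)=0, max(0,2)=2, max(0,-2)=0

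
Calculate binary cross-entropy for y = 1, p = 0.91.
L = 0.09431

L = -1·log(0.91) - 0·log(0.09) = -log(0.91) = 0.09431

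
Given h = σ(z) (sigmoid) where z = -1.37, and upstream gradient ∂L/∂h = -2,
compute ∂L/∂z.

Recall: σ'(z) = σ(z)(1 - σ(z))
∂L/∂z = -0.3231

σ(-1.37) = 0.2026
σ'(-1.37) = σ(-1.37)(1 - σ(-1.37)) = 0.2026 × 0.7974 = 0.1616
∂L/∂z = ∂L/∂h · σ'(z) = -2 × 0.1616 = -0.3231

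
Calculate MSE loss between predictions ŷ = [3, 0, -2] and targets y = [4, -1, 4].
MSE = 12.67

MSE = (1/3)((3-4)² + (0--1)² + (-2-4)²) = (1/3)(1 + 1 + 36) = 12.67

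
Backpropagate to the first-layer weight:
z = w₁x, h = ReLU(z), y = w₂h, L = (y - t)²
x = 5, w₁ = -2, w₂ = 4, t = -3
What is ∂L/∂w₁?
∂L/∂w₁ = 0

Forward pass:
z = w₁x = -2×5 = -10
h = ReLU(-10) = 0
y = w₂h = 4×0 = 0

Backward pass:
∂L/∂y = 2(y - t) = 2(0 - -3) = 6
∂y/∂h = w₂ = 4
∂h/∂z = 0 (ReLU derivative)
∂z/∂w₁ = x = 5

∂L/∂w₁ = 6 × 4 × 0 × 5 = 0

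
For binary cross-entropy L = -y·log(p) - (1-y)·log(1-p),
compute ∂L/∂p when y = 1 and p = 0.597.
∂L/∂p = -1.675

∂L/∂p = -y/p + (1-y)/(1-p) = -1/0.597 + 0 = -1.675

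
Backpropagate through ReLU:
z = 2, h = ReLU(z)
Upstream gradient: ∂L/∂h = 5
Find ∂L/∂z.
∂L/∂z = 5

h = ReLU(2) = 2
Since z > 0: ∂h/∂z = 1
∂L/∂z = ∂L/∂h · ∂h/∂z = 5 × 1 = 5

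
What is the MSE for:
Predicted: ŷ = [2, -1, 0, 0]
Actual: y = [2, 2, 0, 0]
MSE = 2.25

MSE = (1/4)((2-2)² + (-1-2)² + (0-0)² + (0-0)²) = (1/4)(0 + 9 + 0 + 0) = 2.25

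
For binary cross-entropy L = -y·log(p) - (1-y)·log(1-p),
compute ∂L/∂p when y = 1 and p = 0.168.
∂L/∂p = -5.952

∂L/∂p = -y/p + (1-y)/(1-p) = -1/0.168 + 0 = -5.952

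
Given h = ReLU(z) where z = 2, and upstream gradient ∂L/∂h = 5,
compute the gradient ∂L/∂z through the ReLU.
∂L/∂z = 5

h = ReLU(2) = 2
Since z > 0: ∂h/∂z = 1
∂L/∂z = ∂L/∂h · ∂h/∂z = 5 × 1 = 5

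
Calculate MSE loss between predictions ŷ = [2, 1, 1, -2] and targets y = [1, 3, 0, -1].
MSE = 1.75

MSE = (1/4)((2-1)² + (1-3)² + (1-0)² + (-2--1)²) = (1/4)(1 + 4 + 1 + 1) = 1.75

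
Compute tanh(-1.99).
-0.9633

tanh(-1.99) = (e^(-1.99) - e^(1.99))/(e^(-1.99) + e^(1.99)) = -0.9633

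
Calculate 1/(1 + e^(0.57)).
0.3612

sigmoid(-0.57) = 1/(1 + e^(0.57)) = 1/(1 + 1.768) = 0.3612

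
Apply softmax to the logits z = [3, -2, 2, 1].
p = [0.6623, 0.0045, 0.2436, 0.0896]

exp(z) = [20.09, 0.1353, 7.389, 2.718]
Sum = 30.33
p = [0.6623, 0.0045, 0.2436, 0.0896]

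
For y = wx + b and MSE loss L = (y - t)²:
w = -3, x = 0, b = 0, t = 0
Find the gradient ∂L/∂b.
∂L/∂b = 0

y = wx + b = (-3)(0) + 0 = 0
∂L/∂y = 2(y - t) = 2(0 - 0) = 0
∂y/∂b = 1
∂L/∂b = ∂L/∂y · ∂y/∂b = 0 × 1 = 0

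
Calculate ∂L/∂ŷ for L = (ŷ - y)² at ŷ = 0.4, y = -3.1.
∂L/∂ŷ = 7.0

∂L/∂ŷ = 2(ŷ - y) = 2(0.4 - -3.1) = 2(3.5) = 7.0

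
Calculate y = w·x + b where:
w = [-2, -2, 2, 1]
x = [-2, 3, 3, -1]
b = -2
y = 1

y = (-2)(-2) + (-2)(3) + (2)(3) + (1)(-1) + -2 = 1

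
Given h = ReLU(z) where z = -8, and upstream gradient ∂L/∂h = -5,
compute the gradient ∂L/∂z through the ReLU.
∂L/∂z = 0

h = ReLU(-8) = 0
Since z < 0: ∂h/∂z = 0
∂L/∂z = ∂L/∂h · ∂h/∂z = -5 × 0 = 0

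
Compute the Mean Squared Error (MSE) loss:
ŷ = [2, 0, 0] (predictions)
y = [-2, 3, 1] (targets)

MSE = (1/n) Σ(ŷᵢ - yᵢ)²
MSE = 8.667

MSE = (1/3)((2--2)² + (0-3)² + (0-1)²) = (1/3)(16 + 9 + 1) = 8.667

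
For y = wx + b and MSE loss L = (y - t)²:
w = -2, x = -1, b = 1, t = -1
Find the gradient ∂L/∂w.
∂L/∂w = -8

y = wx + b = (-2)(-1) + 1 = 3
∂L/∂y = 2(y - t) = 2(3 - -1) = 8
∂y/∂w = x = -1
∂L/∂w = ∂L/∂y · ∂y/∂w = 8 × -1 = -8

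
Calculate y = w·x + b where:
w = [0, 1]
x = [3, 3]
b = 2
y = 5

y = (0)(3) + (1)(3) + 2 = 5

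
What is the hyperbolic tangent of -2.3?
-0.9801

tanh(-2.3) = (e^(-2.3) - e^(2.3))/(e^(-2.3) + e^(2.3)) = -0.9801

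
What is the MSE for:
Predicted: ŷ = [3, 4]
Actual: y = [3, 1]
MSE = 4.5

MSE = (1/2)((3-3)² + (4-1)²) = (1/2)(0 + 9) = 4.5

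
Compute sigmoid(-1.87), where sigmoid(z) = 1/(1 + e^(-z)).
0.1335

sigmoid(-1.87) = 1/(1 + e^(1.87)) = 1/(1 + 6.488) = 0.1335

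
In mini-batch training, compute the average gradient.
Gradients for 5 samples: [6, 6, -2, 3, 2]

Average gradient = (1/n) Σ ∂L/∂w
Average gradient = 3

Average = (1/5)(6 + 6 + -2 + 3 + 2) = 15/5 = 3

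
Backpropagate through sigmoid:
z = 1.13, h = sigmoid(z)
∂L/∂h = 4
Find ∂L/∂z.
∂L/∂z = 0.7382

σ(1.13) = 0.7558
σ'(1.13) = σ(1.13)(1 - σ(1.13)) = 0.7558 × 0.2442 = 0.1845
∂L/∂z = ∂L/∂h · σ'(z) = 4 × 0.1845 = 0.7382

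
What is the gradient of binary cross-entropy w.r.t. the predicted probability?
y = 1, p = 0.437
∂L/∂p = -2.288

∂L/∂p = -y/p + (1-y)/(1-p) = -1/0.437 + 0 = -2.288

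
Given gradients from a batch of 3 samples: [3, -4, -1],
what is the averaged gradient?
Average gradient = -0.6667

Average = (1/3)(3 + -4 + -1) = -2/3 = -0.6667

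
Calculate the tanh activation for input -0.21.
-0.207

tanh(-0.21) = (e^(-0.21) - e^(0.21))/(e^(-0.21) + e^(0.21)) = -0.207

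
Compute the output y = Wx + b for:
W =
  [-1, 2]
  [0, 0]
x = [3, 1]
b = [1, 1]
y = [0, 1]

Wx = [-1×3 + 2×1, 0×3 + 0×1]
   = [-1, 0]
y = Wx + b = [-1 + 1, 0 + 1] = [0, 1]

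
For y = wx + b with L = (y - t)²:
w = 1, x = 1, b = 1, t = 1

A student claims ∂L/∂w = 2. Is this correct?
Correct

y = (1)(1) + 1 = 2
∂L/∂y = 2(y - t) = 2(2 - 1) = 2
∂y/∂w = x = 1
∂L/∂w = 2 × 1 = 2

Claimed value: 2
Correct: The correct gradient is 2.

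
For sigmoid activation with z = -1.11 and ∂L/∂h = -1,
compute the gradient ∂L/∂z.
∂L/∂z = -0.1864

σ(-1.11) = 0.2479
σ'(-1.11) = σ(-1.11)(1 - σ(-1.11)) = 0.2479 × 0.7521 = 0.1864
∂L/∂z = ∂L/∂h · σ'(z) = -1 × 0.1864 = -0.1864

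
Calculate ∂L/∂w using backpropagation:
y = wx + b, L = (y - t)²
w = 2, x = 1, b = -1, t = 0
∂L/∂w = 2

y = wx + b = (2)(1) + -1 = 1
∂L/∂y = 2(y - t) = 2(1 - 0) = 2
∂y/∂w = x = 1
∂L/∂w = ∂L/∂y · ∂y/∂w = 2 × 1 = 2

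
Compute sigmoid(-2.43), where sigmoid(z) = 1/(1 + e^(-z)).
0.08091

sigmoid(-2.43) = 1/(1 + e^(2.43)) = 1/(1 + 11.36) = 0.08091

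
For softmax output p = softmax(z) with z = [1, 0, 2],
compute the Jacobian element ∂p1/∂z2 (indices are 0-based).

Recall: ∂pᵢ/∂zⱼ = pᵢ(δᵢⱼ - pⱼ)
∂p1/∂z2 = -0.05989

p = softmax(z) = [0.2447, 0.09003, 0.6652]
p1 = 0.09003, p2 = 0.6652

∂p1/∂z2 = -p1 × p2 = -0.09003 × 0.6652 = -0.05989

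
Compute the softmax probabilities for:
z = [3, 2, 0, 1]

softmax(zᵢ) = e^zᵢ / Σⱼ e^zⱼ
p = [0.6439, 0.2369, 0.0321, 0.0871]

exp(z) = [20.09, 7.389, 1, 2.718]
Sum = 31.19
p = [0.6439, 0.2369, 0.0321, 0.0871]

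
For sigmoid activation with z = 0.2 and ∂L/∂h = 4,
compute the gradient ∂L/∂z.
∂L/∂z = 0.9901

σ(0.2) = 0.5498
σ'(0.2) = σ(0.2)(1 - σ(0.2)) = 0.5498 × 0.4502 = 0.2475
∂L/∂z = ∂L/∂h · σ'(z) = 4 × 0.2475 = 0.9901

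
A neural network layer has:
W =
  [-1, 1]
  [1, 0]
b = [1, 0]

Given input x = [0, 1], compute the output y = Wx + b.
y = [2, 0]

Wx = [-1×0 + 1×1, 1×0 + 0×1]
   = [1, 0]
y = Wx + b = [1 + 1, 0 + 0] = [2, 0]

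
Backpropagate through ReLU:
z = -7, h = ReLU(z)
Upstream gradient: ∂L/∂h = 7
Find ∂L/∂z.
∂L/∂z = 0

h = ReLU(-7) = 0
Since z < 0: ∂h/∂z = 0
∂L/∂z = ∂L/∂h · ∂h/∂z = 7 × 0 = 0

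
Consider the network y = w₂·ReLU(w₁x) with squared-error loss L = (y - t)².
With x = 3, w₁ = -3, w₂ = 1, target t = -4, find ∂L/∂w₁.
∂L/∂w₁ = 0

Forward pass:
z = w₁x = -3×3 = -9
h = ReLU(-9) = 0
y = w₂h = 1×0 = 0

Backward pass:
∂L/∂y = 2(y - t) = 2(0 - -4) = 8
∂y/∂h = w₂ = 1
∂h/∂z = 0 (ReLU derivative)
∂z/∂w₁ = x = 3

∂L/∂w₁ = 8 × 1 × 0 × 3 = 0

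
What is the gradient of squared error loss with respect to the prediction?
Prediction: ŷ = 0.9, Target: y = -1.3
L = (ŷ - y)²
∂L/∂ŷ = 4.4

∂L/∂ŷ = 2(ŷ - y) = 2(0.9 - -1.3) = 2(2.2) = 4.4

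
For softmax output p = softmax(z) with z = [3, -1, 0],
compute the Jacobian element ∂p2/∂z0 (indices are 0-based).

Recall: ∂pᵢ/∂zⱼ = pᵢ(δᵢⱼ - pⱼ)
∂p2/∂z0 = -0.04364

p = softmax(z) = [0.9362, 0.01715, 0.04661]
p2 = 0.04661, p0 = 0.9362

∂p2/∂z0 = -p2 × p0 = -0.04661 × 0.9362 = -0.04364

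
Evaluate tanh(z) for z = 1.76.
0.9425

tanh(1.76) = (e^(1.76) - e^(-1.76))/(e^(1.76) + e^(-1.76)) = 0.9425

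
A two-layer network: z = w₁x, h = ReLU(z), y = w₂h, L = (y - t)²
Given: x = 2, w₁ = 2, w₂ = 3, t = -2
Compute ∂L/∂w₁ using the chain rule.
∂L/∂w₁ = 168

Forward pass:
z = w₁x = 2×2 = 4
h = ReLU(4) = 4
y = w₂h = 3×4 = 12

Backward pass:
∂L/∂y = 2(y - t) = 2(12 - -2) = 28
∂y/∂h = w₂ = 3
∂h/∂z = 1 (ReLU derivative)
∂z/∂w₁ = x = 2

∂L/∂w₁ = 28 × 3 × 1 × 2 = 168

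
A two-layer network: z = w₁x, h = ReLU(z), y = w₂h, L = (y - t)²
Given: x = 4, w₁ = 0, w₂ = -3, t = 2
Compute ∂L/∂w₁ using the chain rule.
∂L/∂w₁ = 0

Forward pass:
z = w₁x = 0×4 = 0
h = ReLU(0) = 0
y = w₂h = -3×0 = 0

Backward pass:
∂L/∂y = 2(y - t) = 2(0 - 2) = -4
∂y/∂h = w₂ = -3
∂h/∂z = 0 (ReLU derivative)
∂z/∂w₁ = x = 4

∂L/∂w₁ = -4 × -3 × 0 × 4 = 0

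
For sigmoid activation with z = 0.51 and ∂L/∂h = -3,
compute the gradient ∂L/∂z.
∂L/∂z = -0.7033

σ(0.51) = 0.6248
σ'(0.51) = σ(0.51)(1 - σ(0.51)) = 0.6248 × 0.3752 = 0.2344
∂L/∂z = ∂L/∂h · σ'(z) = -3 × 0.2344 = -0.7033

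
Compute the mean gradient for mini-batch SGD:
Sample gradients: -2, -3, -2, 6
Average gradient = -0.25

Average = (1/4)(-2 + -3 + -2 + 6) = -1/4 = -0.25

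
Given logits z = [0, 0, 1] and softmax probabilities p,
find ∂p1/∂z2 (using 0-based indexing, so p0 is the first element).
∂p1/∂z2 = -0.1221

p = softmax(z) = [0.2119, 0.2119, 0.5761]
p1 = 0.2119, p2 = 0.5761

∂p1/∂z2 = -p1 × p2 = -0.2119 × 0.5761 = -0.1221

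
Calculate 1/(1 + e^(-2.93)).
0.9493

sigmoid(2.93) = 1/(1 + e^(-2.93)) = 1/(1 + 0.0534) = 0.9493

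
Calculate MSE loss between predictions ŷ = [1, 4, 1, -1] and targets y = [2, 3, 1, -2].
MSE = 0.75

MSE = (1/4)((1-2)² + (4-3)² + (1-1)² + (-1--2)²) = (1/4)(1 + 1 + 0 + 1) = 0.75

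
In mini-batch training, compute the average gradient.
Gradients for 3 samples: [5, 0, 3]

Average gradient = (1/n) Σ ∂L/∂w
Average gradient = 2.667

Average = (1/3)(5 + 0 + 3) = 8/3 = 2.667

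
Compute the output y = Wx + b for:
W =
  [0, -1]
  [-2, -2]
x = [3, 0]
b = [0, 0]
y = [0, -6]

Wx = [0×3 + -1×0, -2×3 + -2×0]
   = [0, -6]
y = Wx + b = [0 + 0, -6 + 0] = [0, -6]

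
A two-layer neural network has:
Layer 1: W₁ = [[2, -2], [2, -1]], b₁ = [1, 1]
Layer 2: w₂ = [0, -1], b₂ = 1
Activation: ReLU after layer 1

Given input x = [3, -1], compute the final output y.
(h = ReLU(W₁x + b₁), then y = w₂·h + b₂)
y = -7

Layer 1 pre-activation: z₁ = [9, 8]
After ReLU: h = [9, 8]
Layer 2 output: y = 0×9 + -1×8 + 1 = -7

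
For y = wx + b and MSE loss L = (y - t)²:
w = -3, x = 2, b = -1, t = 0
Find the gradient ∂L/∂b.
∂L/∂b = -14

y = wx + b = (-3)(2) + -1 = -7
∂L/∂y = 2(y - t) = 2(-7 - 0) = -14
∂y/∂b = 1
∂L/∂b = ∂L/∂y · ∂y/∂b = -14 × 1 = -14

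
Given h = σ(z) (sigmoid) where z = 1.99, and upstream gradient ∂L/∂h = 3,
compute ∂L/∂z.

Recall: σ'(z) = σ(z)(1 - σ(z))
∂L/∂z = 0.3174

σ(1.99) = 0.8797
σ'(1.99) = σ(1.99)(1 - σ(1.99)) = 0.8797 × 0.1203 = 0.1058
∂L/∂z = ∂L/∂h · σ'(z) = 3 × 0.1058 = 0.3174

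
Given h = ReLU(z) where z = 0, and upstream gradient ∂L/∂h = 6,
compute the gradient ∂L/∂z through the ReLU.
∂L/∂z = 0

h = ReLU(0) = 0
At z = 0: ∂h/∂z = 0 (by convention)
∂L/∂z = ∂L/∂h · ∂h/∂z = 6 × 0 = 0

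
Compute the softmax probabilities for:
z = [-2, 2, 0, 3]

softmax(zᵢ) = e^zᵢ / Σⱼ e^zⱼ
p = [0.0047, 0.2583, 0.035, 0.702]

exp(z) = [0.1353, 7.389, 1, 20.09]
Sum = 28.61
p = [0.0047, 0.2583, 0.035, 0.702]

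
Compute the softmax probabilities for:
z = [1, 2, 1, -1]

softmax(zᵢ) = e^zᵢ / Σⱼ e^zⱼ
p = [0.206, 0.5601, 0.206, 0.0279]

exp(z) = [2.718, 7.389, 2.718, 0.3679]
Sum = 13.19
p = [0.206, 0.5601, 0.206, 0.0279]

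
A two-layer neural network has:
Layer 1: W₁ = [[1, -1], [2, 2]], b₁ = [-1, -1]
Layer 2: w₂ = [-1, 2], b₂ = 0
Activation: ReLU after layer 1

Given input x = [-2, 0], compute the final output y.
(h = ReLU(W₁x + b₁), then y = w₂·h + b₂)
y = 0

Layer 1 pre-activation: z₁ = [-3, -5]
After ReLU: h = [0, 0]
Layer 2 output: y = -1×0 + 2×0 + 0 = 0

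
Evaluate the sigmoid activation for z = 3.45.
0.9692

sigmoid(3.45) = 1/(1 + e^(-3.45)) = 1/(1 + 0.03175) = 0.9692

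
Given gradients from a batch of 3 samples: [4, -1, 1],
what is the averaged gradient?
Average gradient = 1.333

Average = (1/3)(4 + -1 + 1) = 4/3 = 1.333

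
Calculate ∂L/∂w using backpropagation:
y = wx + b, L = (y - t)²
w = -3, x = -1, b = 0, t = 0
∂L/∂w = -6

y = wx + b = (-3)(-1) + 0 = 3
∂L/∂y = 2(y - t) = 2(3 - 0) = 6
∂y/∂w = x = -1
∂L/∂w = ∂L/∂y · ∂y/∂w = 6 × -1 = -6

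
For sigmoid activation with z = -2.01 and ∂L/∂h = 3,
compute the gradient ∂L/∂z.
∂L/∂z = 0.3126

σ(-2.01) = 0.1182
σ'(-2.01) = σ(-2.01)(1 - σ(-2.01)) = 0.1182 × 0.8818 = 0.1042
∂L/∂z = ∂L/∂h · σ'(z) = 3 × 0.1042 = 0.3126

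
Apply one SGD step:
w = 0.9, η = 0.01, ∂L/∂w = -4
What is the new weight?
w_new = 0.94

w_new = w - η·∂L/∂w = 0.9 - 0.01×(-4) = 0.9 - (-0.04) = 0.94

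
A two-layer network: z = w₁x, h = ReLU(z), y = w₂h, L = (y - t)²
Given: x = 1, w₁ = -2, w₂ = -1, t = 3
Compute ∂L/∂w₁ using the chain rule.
∂L/∂w₁ = 0

Forward pass:
z = w₁x = -2×1 = -2
h = ReLU(-2) = 0
y = w₂h = -1×0 = 0

Backward pass:
∂L/∂y = 2(y - t) = 2(0 - 3) = -6
∂y/∂h = w₂ = -1
∂h/∂z = 0 (ReLU derivative)
∂z/∂w₁ = x = 1

∂L/∂w₁ = -6 × -1 × 0 × 1 = 0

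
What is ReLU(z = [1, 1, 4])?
h = [1, 1, 4]

ReLU applied element-wise: max(0,1)=1, max(0,1)=1, max(0,4)=4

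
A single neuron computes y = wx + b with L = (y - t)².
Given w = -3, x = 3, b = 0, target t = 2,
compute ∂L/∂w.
∂L/∂w = -66

y = wx + b = (-3)(3) + 0 = -9
∂L/∂y = 2(y - t) = 2(-9 - 2) = -22
∂y/∂w = x = 3
∂L/∂w = ∂L/∂y · ∂y/∂w = -22 × 3 = -66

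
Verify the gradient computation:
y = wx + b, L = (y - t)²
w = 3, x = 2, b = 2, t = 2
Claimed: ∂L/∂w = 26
Incorrect

y = (3)(2) + 2 = 8
∂L/∂y = 2(y - t) = 2(8 - 2) = 12
∂y/∂w = x = 2
∂L/∂w = 12 × 2 = 24

Claimed value: 26
Incorrect: The correct gradient is 24.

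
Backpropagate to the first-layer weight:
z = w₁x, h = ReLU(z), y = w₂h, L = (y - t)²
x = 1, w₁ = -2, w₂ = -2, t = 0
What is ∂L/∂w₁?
∂L/∂w₁ = 0

Forward pass:
z = w₁x = -2×1 = -2
h = ReLU(-2) = 0
y = w₂h = -2×0 = 0

Backward pass:
∂L/∂y = 2(y - t) = 2(0 - 0) = 0
∂y/∂h = w₂ = -2
∂h/∂z = 0 (ReLU derivative)
∂z/∂w₁ = x = 1

∂L/∂w₁ = 0 × -2 × 0 × 1 = 0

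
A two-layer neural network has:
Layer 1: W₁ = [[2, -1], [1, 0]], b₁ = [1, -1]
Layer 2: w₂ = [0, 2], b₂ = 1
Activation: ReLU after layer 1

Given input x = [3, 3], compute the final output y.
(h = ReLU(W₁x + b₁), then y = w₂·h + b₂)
y = 5

Layer 1 pre-activation: z₁ = [4, 2]
After ReLU: h = [4, 2]
Layer 2 output: y = 0×4 + 2×2 + 1 = 5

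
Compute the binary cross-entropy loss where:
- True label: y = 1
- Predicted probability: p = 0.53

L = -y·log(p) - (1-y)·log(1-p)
L = 0.6349

L = -1·log(0.53) - 0·log(0.47) = -log(0.53) = 0.6349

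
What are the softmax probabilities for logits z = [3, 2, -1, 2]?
p = [0.5701, 0.2097, 0.0104, 0.2097]

exp(z) = [20.09, 7.389, 0.3679, 7.389]
Sum = 35.23
p = [0.5701, 0.2097, 0.0104, 0.2097]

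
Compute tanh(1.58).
0.9186

tanh(1.58) = (e^(1.58) - e^(-1.58))/(e^(1.58) + e^(-1.58)) = 0.9186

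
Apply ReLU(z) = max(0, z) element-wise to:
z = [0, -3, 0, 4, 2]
h = [0, 0, 0, 4, 2]

ReLU applied element-wise: max(0,0)=0, max(0,-3)=0, max(0,0)=0, max(0,4)=4, max(0,2)=2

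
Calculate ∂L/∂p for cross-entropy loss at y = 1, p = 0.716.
∂L/∂p = -1.397

∂L/∂p = -y/p + (1-y)/(1-p) = -1/0.716 + 0 = -1.397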